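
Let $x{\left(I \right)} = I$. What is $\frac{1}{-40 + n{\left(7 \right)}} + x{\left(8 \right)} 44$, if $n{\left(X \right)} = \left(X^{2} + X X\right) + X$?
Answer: $\frac{22881}{65} \approx 352.02$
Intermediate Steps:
$n{\left(X \right)} = X + 2 X^{2}$ ($n{\left(X \right)} = \left(X^{2} + X^{2}\right) + X = 2 X^{2} + X = X + 2 X^{2}$)
$\frac{1}{-40 + n{\left(7 \right)}} + x{\left(8 \right)} 44 = \frac{1}{-40 + 7 \left(1 + 2 \cdot 7\right)} + 8 \cdot 44 = \frac{1}{-40 + 7 \left(1 + 14\right)} + 352 = \frac{1}{-40 + 7 \cdot 15} + 352 = \frac{1}{-40 + 105} + 352 = \frac{1}{65} + 352 = \frac{22881}{65}$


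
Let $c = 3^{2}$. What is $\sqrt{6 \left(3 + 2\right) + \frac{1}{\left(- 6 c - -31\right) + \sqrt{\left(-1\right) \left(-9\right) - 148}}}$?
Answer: $\sqrt{\frac{689 - 30 i \sqrt{139}}{23 - i \sqrt{139}}} \approx 5.4741 - 0.00161 i$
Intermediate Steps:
$c = 9$
$\sqrt{6 \left(3 + 2\right) + \frac{1}{\left(- 6 c - -31\right) + \sqrt{\left(-1\right) \left(-9\right) - 148}}} = \sqrt{6 \left(3 + 2\right) + \frac{1}{\left(\left(-6\right) 9 - -31\right) + \sqrt{\left(-1\right) \left(-9\right) - 148}}} = \sqrt{6 \cdot 5 + \frac{1}{\left(-54 + 31\right) + \sqrt{9 - 148}}} = \sqrt{30 + \frac{1}{-23 + \sqrt{-139}}} = \sqrt{30 + \frac{1}{-23 + i \sqrt{139}}}$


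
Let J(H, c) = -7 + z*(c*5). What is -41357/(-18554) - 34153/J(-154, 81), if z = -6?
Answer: 734461771/45216098 ≈ 16.243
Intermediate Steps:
J(H, c) = -7 - 30*c (J(H, c) = -7 - 6*c*5 = -7 - 30*c)
-41357/(-18554) - 34153/J(-154, 81) = -41357/(-18554) - 34153/(-7 - 30*81) = -41357*(-1/18554) - 34153/(-7 - 2430) = 41357/18554 - 34153/(-2437) = 41357/18554 - 34153*(-1/2437) = 41357/18554 + 34153/2437 = 734461771/45216098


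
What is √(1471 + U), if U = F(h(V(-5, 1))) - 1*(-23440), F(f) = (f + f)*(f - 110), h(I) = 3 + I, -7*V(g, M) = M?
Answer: √1190639/7 ≈ 155.88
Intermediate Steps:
V(g, M) = -M/7
F(f) = 2*f*(-110 + f) (F(f) = (2*f)*(-110 + f) = 2*f*(-110 + f))
U = 1118560/49 (U = 2*(3 - ⅐*1)*(-110 + (3 - ⅐*1)) - 1*(-23440) = 2*(3 - ⅐)*(-110 + (3 - ⅐)) + 23440 = 2*(20/7)*(-110 + 20/7) + 23440 = 2*(20/7)*(-750/7) + 23440 = -30000/49 + 23440 = 1118560/49 ≈ 22828.)
√(1471 + U) = √(1471 + 1118560/49) = √(1190639/49) = √1190639/7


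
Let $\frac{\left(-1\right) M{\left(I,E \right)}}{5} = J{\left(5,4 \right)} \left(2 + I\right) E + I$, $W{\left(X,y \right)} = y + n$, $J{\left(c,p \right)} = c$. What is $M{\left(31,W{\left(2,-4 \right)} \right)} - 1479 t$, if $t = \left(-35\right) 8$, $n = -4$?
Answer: $420565$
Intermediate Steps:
$t = -280$
$W{\left(X,y \right)} = -4 + y$ ($W{\left(X,y \right)} = y - 4 = -4 + y$)
$M{\left(I,E \right)} = - 5 I - 5 E \left(10 + 5 I\right)$ ($M{\left(I,E \right)} = - 5 \left(5 \left(2 + I\right) E + I\right) = - 5 \left(\left(10 + 5 I\right) E + I\right) = - 5 \left(E \left(10 + 5 I\right) + I\right) = - 5 \left(I + E \left(10 + 5 I\right)\right) = - 5 I - 5 E \left(10 + 5 I\right)$)
$M{\left(31,W{\left(2,-4 \right)} \right)} - 1479 t = \left(- 50 \left(-4 - 4\right) - 155 - 25 \left(-4 - 4\right) 31\right) - -414120 = \left(\left(-50\right) \left(-8\right) - 155 - \left(-200\right) 31\right) + 414120 = \left(400 - 155 + 6200\right) + 414120 = 6445 + 414120 = 420565$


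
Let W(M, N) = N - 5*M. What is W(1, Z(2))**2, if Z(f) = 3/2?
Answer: 49/4 ≈ 12.250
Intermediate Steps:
Z(f) = 3/2 (Z(f) = 3*(1/2) = 3/2)
W(1, Z(2))**2 = (3/2 - 5*1)**2 = (3/2 - 5)**2 = (-7/2)**2 = 49/4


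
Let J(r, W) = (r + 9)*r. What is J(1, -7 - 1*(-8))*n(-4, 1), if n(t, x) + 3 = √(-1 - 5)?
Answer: -30 + 10*I*√6 ≈ -30.0 + 24.495*I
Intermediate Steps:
J(r, W) = r*(9 + r) (J(r, W) = (9 + r)*r = r*(9 + r))
n(t, x) = -3 + I*√6 (n(t, x) = -3 + √(-1 - 5) = -3 + √(-6) = -3 + I*√6)
J(1, -7 - 1*(-8))*n(-4, 1) = (1*(9 + 1))*(-3 + I*√6) = (1*10)*(-3 + I*√6) = 10*(-3 + I*√6) = -30 + 10*I*√6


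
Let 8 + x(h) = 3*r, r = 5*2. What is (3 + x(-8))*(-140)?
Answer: -3500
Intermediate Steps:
r = 10
x(h) = 22 (x(h) = -8 + 3*10 = -8 + 30 = 22)
(3 + x(-8))*(-140) = (3 + 22)*(-140) = 25*(-140) = -3500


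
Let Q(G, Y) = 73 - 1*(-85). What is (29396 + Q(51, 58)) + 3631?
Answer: 33185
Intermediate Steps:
Q(G, Y) = 158 (Q(G, Y) = 73 + 85 = 158)
(29396 + Q(51, 58)) + 3631 = (29396 + 158) + 3631 = 29554 + 3631 = 33185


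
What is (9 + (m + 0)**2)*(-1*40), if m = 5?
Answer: -1360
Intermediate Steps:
(9 + (m + 0)**2)*(-1*40) = (9 + (5 + 0)**2)*(-1*40) = (9 + 5**2)*(-40) = (9 + 25)*(-40) = 34*(-40) = -1360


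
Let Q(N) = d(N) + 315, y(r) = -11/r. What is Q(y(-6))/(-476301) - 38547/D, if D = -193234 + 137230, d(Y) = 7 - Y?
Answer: 18342044033/26674761204 ≈ 0.68762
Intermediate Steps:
D = -56004
Q(N) = 322 - N (Q(N) = (7 - N) + 315 = 322 - N)
Q(y(-6))/(-476301) - 38547/D = (322 - (-11)/(-6))/(-476301) - 38547/(-56004) = (322 - (-11)*(-1)/6)*(-1/476301) - 38547*(-1/56004) = (322 - 1*11/6)*(-1/476301) + 12849/18668 = (322 - 11/6)*(-1/476301) + 12849/18668 = (1921/6)*(-1/476301) + 12849/18668 = -1921/2857806 + 12849/18668 = 18342044033/26674761204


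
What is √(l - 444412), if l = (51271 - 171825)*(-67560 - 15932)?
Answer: 6*√279579171 ≈ 1.0032e+5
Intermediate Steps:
l = 10065294568 (l = -120554*(-83492) = 10065294568)
√(l - 444412) = √(10065294568 - 444412) = √10064850156 = 6*√279579171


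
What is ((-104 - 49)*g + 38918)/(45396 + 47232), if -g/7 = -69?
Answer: -34981/92628 ≈ -0.37765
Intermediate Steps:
g = 483 (g = -7*(-69) = 483)
((-104 - 49)*g + 38918)/(45396 + 47232) = ((-104 - 49)*483 + 38918)/(45396 + 47232) = (-153*483 + 38918)/92628 = (-73899 + 38918)*(1/92628) = -34981*1/92628 = -34981/92628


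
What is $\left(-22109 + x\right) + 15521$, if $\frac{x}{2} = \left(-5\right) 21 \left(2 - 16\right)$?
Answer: $-3648$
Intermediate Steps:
$x = 2940$ ($x = 2 \left(-5\right) 21 \left(2 - 16\right) = 2 \left(- 105 \left(2 - 16\right)\right) = 2 \left(\left(-105\right) \left(-14\right)\right) = 2 \cdot 1470 = 2940$)
$\left(-22109 + x\right) + 15521 = \left(-22109 + 2940\right) + 15521 = -19169 + 15521 = -3648$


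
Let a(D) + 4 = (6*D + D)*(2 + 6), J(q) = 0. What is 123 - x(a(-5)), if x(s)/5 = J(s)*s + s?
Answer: 1543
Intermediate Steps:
a(D) = -4 + 56*D (a(D) = -4 + (6*D + D)*(2 + 6) = -4 + (7*D)*8 = -4 + 56*D)
x(s) = 5*s (x(s) = 5*(0*s + s) = 5*(0 + s) = 5*s)
123 - x(a(-5)) = 123 - 5*(-4 + 56*(-5)) = 123 - 5*(-4 - 280) = 123 - 5*(-284) = 123 - 1*(-1420) = 123 + 1420 = 1543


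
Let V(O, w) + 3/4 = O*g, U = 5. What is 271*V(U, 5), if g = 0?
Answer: -813/4 ≈ -203.25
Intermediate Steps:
V(O, w) = -¾ (V(O, w) = -¾ + O*0 = -¾ + 0 = -¾)
271*V(U, 5) = 271*(-¾) = -813/4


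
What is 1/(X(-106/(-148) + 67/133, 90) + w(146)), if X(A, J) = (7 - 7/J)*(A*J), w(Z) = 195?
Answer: 1406/1342793 ≈ 0.0010471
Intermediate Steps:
X(A, J) = A*J*(7 - 7/J)
1/(X(-106/(-148) + 67/133, 90) + w(146)) = 1/(7*(-106/(-148) + 67/133)*(-1 + 90) + 195) = 1/(7*(-106*(-1/148) + 67*(1/133))*89 + 195) = 1/(7*(53/74 + 67/133)*89 + 195) = 1/(7*(12007/9842)*89 + 195) = 1/(1068623/1406 + 195) = 1/(1342793/1406) = 1406/1342793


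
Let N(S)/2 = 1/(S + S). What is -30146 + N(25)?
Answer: -753649/25 ≈ -30146.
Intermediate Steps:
N(S) = 1/S (N(S) = 2/(S + S) = 2/((2*S)) = 2*(1/(2*S)) = 1/S)
-30146 + N(25) = -30146 + 1/25 = -753649/25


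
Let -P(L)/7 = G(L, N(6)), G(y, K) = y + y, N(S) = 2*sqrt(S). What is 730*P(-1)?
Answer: 10220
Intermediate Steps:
G(y, K) = 2*y
P(L) = -14*L
730*P(-1) = 730*(-14*(-1)) = 730*14 = 10220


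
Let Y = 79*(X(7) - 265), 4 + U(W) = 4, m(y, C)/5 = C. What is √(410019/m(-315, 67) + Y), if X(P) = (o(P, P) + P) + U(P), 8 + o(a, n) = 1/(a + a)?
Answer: 3*I*√48353341890/4690 ≈ 140.66*I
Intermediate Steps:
o(a, n) = -8 + 1/(2*a) (o(a, n) = -8 + 1/(a + a) = -8 + 1/(2*a))
m(y, C) = 5*C
U(W) = 0 (U(W) = -4 + 4 = 0)
X(P) = -8 + P + 1/(2*P) (X(P) = ((-8 + 1/(2*P)) + P) + 0 = (-8 + P + 1/(2*P)) + 0 = -8 + P + 1/(2*P))
Y = -294117/14 (Y = 79*((-8 + 7 + (½)/7) - 265) = 79*((-8 + 7 + (½)*(⅐)) - 265) = 79*((-8 + 7 + 1/14) - 265) = 79*(-13/14 - 265) = 79*(-3723/14) = -294117/14 ≈ -21008.)
√(410019/m(-315, 67) + Y) = √(410019/((5*67)) - 294117/14) = √(410019/335 - 294117/14) = √(-92788929/4690) = 3*I*√48353341890/4690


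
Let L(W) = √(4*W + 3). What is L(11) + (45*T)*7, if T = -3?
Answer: -945 + √47 ≈ -938.14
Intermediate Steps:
L(W) = √(3 + 4*W)
L(11) + (45*T)*7 = √(3 + 4*11) + (45*(-3))*7 = √(3 + 44) - 135*7 = √47 - 945 = -945 + √47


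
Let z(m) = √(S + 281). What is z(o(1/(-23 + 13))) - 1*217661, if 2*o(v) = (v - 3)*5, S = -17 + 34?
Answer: -217661 + √298 ≈ -2.1764e+5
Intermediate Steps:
S = 17
o(v) = -15/2 + 5*v/2 (o(v) = ((v - 3)*5)/2 = ((-3 + v)*5)/2 = (-15 + 5*v)/2 = -15/2 + 5*v/2)
z(m) = √298 (z(m) = √(17 + 281) = √298)
z(o(1/(-23 + 13))) - 1*217661 = √298 - 1*217661 = √298 - 217661 = -217661 + √298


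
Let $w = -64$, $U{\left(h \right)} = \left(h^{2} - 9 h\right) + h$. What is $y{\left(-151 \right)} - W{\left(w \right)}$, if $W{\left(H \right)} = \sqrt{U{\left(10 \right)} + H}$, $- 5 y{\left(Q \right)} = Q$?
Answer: $\frac{151}{5} - 2 i \sqrt{11} \approx 30.2 - 6.6332 i$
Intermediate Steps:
$U{\left(h \right)} = h^{2} - 8 h$
$y{\left(Q \right)} = - \frac{Q}{5}$
$W{\left(H \right)} = \sqrt{20 + H}$ ($W{\left(H \right)} = \sqrt{10 \left(-8 + 10\right) + H} = \sqrt{10 \cdot 2 + H} = \sqrt{20 + H}$)
$y{\left(-151 \right)} - W{\left(w \right)} = \left(- \frac{1}{5}\right) \left(-151\right) - \sqrt{20 - 64} = \frac{151}{5} - \sqrt{-44} = \frac{151}{5} - 2 i \sqrt{11}$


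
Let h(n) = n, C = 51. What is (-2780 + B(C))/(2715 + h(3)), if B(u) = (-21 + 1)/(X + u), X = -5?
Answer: -31975/31257 ≈ -1.0230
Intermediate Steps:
B(u) = -20/(-5 + u) (B(u) = (-21 + 1)/(-5 + u) = -20/(-5 + u))
(-2780 + B(C))/(2715 + h(3)) = (-2780 - 20/(-5 + 51))/(2715 + 3) = (-2780 - 20/46)/2718 = (-2780 - 20*1/46)*(1/2718) = (-2780 - 10/23)*(1/2718) = -63950/23*1/2718 = -31975/31257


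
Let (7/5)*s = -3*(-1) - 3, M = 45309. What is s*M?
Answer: 0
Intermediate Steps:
s = 0 (s = 5*(-3*(-1) - 3)/7 = 5*(3 - 3)/7 = (5/7)*0 = 0)
s*M = 0*45309 = 0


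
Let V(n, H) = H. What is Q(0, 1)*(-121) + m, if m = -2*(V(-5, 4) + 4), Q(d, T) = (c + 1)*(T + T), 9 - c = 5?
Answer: -1226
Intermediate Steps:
c = 4 (c = 9 - 1*5 = 9 - 5 = 4)
Q(d, T) = 10*T (Q(d, T) = (4 + 1)*(T + T) = 5*(2*T) = 10*T)
m = -16 (m = -2*(4 + 4) = -2*8 = -16)
Q(0, 1)*(-121) + m = (10*1)*(-121) - 16 = 10*(-121) - 16 = -1210 - 16 = -1226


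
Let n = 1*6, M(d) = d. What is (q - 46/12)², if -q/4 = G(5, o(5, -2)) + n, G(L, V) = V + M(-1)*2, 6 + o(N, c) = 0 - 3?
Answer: 9409/36 ≈ 261.36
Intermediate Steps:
n = 6
o(N, c) = -9 (o(N, c) = -6 + (0 - 3) = -6 - 3 = -9)
G(L, V) = -2 + V (G(L, V) = V - 1*2 = V - 2 = -2 + V)
q = 20 (q = -4*((-2 - 9) + 6) = -4*(-11 + 6) = -4*(-5) = 20)
(q - 46/12)² = (20 - 46/12)² = (20 - 46*1/12)² = (20 - 23/6)² = (97/6)² = 9409/36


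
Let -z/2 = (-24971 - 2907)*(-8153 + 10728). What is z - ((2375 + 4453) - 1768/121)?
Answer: 17371351280/121 ≈ 1.4356e+8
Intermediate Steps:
z = 143571700 (z = -2*(-24971 - 2907)*(-8153 + 10728) = -(-55756)*2575 = -2*(-71785850) = 143571700)
z - ((2375 + 4453) - 1768/121) = 143571700 - ((2375 + 4453) - 1768/121) = 143571700 - (6828 - 1768/121) = 143571700 - 1*824420/121 = 143571700 - 824420/121 = 17371351280/121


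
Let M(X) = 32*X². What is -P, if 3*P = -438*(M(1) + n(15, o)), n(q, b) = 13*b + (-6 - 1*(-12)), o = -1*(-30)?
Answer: 62488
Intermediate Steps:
o = 30
n(q, b) = 6 + 13*b (n(q, b) = 13*b + (-6 + 12) = 13*b + 6 = 6 + 13*b)
P = -62488 (P = (-438*(32*1² + (6 + 13*30)))/3 = (-438*(32*1 + (6 + 390)))/3 = (-438*(32 + 396))/3 = (-438*428)/3 = (⅓)*(-187464) = -62488)
-P = -1*(-62488) = 62488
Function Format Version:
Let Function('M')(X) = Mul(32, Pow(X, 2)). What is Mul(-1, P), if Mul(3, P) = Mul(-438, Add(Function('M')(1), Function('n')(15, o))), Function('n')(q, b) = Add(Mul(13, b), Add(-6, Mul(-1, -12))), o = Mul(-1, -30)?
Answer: 62488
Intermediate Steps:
o = 30
Function('n')(q, b) = Add(6, Mul(13, b)) (Function('n')(q, b) = Add(Mul(13, b), Add(-6, 12)) = Add(Mul(13, b), 6) = Add(6, Mul(13, b)))
P = -62488 (P = Mul(Rational(1, 3), Mul(-438, Add(Mul(32, Pow(1, 2)), Add(6, Mul(13, 30))))) = Mul(Rational(1, 3), Mul(-438, Add(Mul(32, 1), Add(6, 390)))) = Mul(Rational(1, 3), Mul(-438, Add(32, 396))) = Mul(Rational(1, 3), Mul(-438, 428)) = Mul(Rational(1, 3), -187464) = -62488)
Mul(-1, P) = Mul(-1, -62488) = 62488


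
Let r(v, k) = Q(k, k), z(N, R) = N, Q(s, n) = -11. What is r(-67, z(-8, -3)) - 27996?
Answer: -28007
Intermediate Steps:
r(v, k) = -11
r(-67, z(-8, -3)) - 27996 = -11 - 27996 = -28007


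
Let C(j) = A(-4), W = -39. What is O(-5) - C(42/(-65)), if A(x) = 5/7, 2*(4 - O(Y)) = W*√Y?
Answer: 23/7 + 39*I*√5/2 ≈ 3.2857 + 43.603*I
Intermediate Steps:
O(Y) = 4 + 39*√Y/2 (O(Y) = 4 - (-39)*√Y/2 = 4 + 39*√Y/2)
A(x) = 5/7 (A(x) = 5*(⅐) = 5/7)
C(j) = 5/7
O(-5) - C(42/(-65)) = (4 + 39*√(-5)/2) - 1*5/7 = (4 + 39*(I*√5)/2) - 5/7 = (4 + 39*I*√5/2) - 5/7 = 23/7 + 39*I*√5/2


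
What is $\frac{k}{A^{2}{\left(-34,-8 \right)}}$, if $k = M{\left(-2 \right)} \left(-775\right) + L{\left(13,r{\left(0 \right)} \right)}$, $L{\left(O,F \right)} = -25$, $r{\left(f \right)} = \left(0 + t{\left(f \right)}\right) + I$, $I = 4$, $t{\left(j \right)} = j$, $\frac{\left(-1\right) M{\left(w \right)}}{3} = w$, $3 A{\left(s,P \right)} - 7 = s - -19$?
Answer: $- \frac{42075}{64} \approx -657.42$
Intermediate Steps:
$A{\left(s,P \right)} = \frac{26}{3} + \frac{s}{3}$ ($A{\left(s,P \right)} = \frac{7}{3} + \frac{s - -19}{3} = \frac{7}{3} + \frac{s + 19}{3} = \frac{7}{3} + \frac{19 + s}{3} = \frac{7}{3} + \left(\frac{19}{3} + \frac{s}{3}\right) = \frac{26}{3} + \frac{s}{3}$)
$M{\left(w \right)} = - 3 w$
$r{\left(f \right)} = 4 + f$ ($r{\left(f \right)} = \left(0 + f\right) + 4 = f + 4 = 4 + f$)
$k = -4675$ ($k = \left(-3\right) \left(-2\right) \left(-775\right) - 25 = 6 \left(-775\right) - 25 = -4650 - 25 = -4675$)
$\frac{k}{A^{2}{\left(-34,-8 \right)}} = - \frac{4675}{\left(\frac{26}{3} + \frac{1}{3} \left(-34\right)\right)^{2}} = - \frac{4675}{\left(\frac{26}{3} - \frac{34}{3}\right)^{2}} = - \frac{4675}{\left(- \frac{8}{3}\right)^{2}} = - \frac{4675}{\frac{64}{9}} = \left(-4675\right) \frac{9}{64} = - \frac{42075}{64}$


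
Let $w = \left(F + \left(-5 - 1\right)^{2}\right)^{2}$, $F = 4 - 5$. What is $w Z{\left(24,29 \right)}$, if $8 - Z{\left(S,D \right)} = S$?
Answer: $-19600$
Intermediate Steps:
$Z{\left(S,D \right)} = 8 - S$
$F = -1$
$w = 1225$ ($w = \left(-1 + \left(-5 - 1\right)^{2}\right)^{2} = \left(-1 + \left(-6\right)^{2}\right)^{2} = \left(-1 + 36\right)^{2} = 35^{2} = 1225$)
$w Z{\left(24,29 \right)} = 1225 \left(8 - 24\right) = 1225 \left(-16\right) = -19600$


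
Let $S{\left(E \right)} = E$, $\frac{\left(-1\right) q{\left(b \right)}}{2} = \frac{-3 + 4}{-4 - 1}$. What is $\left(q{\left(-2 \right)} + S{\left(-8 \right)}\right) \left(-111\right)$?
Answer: $\frac{4218}{5} \approx 843.6$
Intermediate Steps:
$q{\left(b \right)} = \frac{2}{5}$ ($q{\left(b \right)} = - 2 \frac{-3 + 4}{-4 - 1} = - 2 \cdot 1 \frac{1}{-5} = - 2 \cdot 1 \left(- \frac{1}{5}\right) = \left(-2\right) \left(- \frac{1}{5}\right) = \frac{2}{5}$)
$\left(q{\left(-2 \right)} + S{\left(-8 \right)}\right) \left(-111\right) = \left(\frac{2}{5} - 8\right) \left(-111\right) = \left(- \frac{38}{5}\right) \left(-111\right) = \frac{4218}{5}$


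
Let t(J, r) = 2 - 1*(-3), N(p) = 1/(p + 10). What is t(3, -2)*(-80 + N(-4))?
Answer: -2395/6 ≈ -399.17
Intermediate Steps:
N(p) = 1/(10 + p)
t(J, r) = 5 (t(J, r) = 2 + 3 = 5)
t(3, -2)*(-80 + N(-4)) = 5*(-80 + 1/(10 - 4)) = 5*(-80 + 1/6) = 5*(-80 + ⅙) = 5*(-479/6) = -2395/6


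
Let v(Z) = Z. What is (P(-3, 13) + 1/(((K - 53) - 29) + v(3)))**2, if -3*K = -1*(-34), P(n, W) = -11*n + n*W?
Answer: 2653641/73441 ≈ 36.133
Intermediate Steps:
P(n, W) = -11*n + W*n
K = -34/3 (K = -(-1)*(-34)/3 = -1/3*34 = -34/3 ≈ -11.333)
(P(-3, 13) + 1/(((K - 53) - 29) + v(3)))**2 = (-3*(-11 + 13) + 1/(((-34/3 - 53) - 29) + 3))**2 = (-3*2 + 1/((-193/3 - 29) + 3))**2 = (-6 + 1/(-280/3 + 3))**2 = (-6 + 1/(-271/3))**2 = (-6 - 3/271)**2 = (-1629/271)**2 = 2653641/73441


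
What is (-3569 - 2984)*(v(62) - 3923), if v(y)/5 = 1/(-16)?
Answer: 411351469/16 ≈ 2.5709e+7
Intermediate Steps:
v(y) = -5/16 (v(y) = 5/(-16) = 5*(-1/16) = -5/16)
(-3569 - 2984)*(v(62) - 3923) = (-3569 - 2984)*(-5/16 - 3923) = -6553*(-62773/16) = 411351469/16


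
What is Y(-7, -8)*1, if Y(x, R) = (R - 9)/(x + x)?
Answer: 17/14 ≈ 1.2143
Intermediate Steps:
Y(x, R) = (-9 + R)/(2*x) (Y(x, R) = (-9 + R)/((2*x)) = (-9 + R)*(1/(2*x)) = (-9 + R)/(2*x))
Y(-7, -8)*1 = ((½)*(-9 - 8)/(-7))*1 = ((½)*(-⅐)*(-17))*1 = (17/14)*1 = 17/14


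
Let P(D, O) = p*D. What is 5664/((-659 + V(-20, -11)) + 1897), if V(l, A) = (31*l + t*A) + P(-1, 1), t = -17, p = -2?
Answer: 1888/269 ≈ 7.0186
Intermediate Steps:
P(D, O) = -2*D
V(l, A) = 2 - 17*A + 31*l (V(l, A) = (31*l - 17*A) - 2*(-1) = (-17*A + 31*l) + 2 = 2 - 17*A + 31*l)
5664/((-659 + V(-20, -11)) + 1897) = 5664/((-659 + (2 - 17*(-11) + 31*(-20))) + 1897) = 5664/((-659 + (2 + 187 - 620)) + 1897) = 5664/((-659 - 431) + 1897) = 5664/(-1090 + 1897) = 5664/807 = 5664*(1/807) = 1888/269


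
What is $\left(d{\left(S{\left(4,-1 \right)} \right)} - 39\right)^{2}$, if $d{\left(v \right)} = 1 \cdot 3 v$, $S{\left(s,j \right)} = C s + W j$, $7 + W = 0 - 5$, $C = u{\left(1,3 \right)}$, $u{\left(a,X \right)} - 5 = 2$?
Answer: $6561$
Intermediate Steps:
$u{\left(a,X \right)} = 7$ ($u{\left(a,X \right)} = 5 + 2 = 7$)
$C = 7$
$W = -12$ ($W = -7 + \left(0 - 5\right) = -7 - 5 = -12$)
$S{\left(s,j \right)} = - 12 j + 7 s$ ($S{\left(s,j \right)} = 7 s - 12 j = - 12 j + 7 s$)
$d{\left(v \right)} = 3 v$
$\left(d{\left(S{\left(4,-1 \right)} \right)} - 39\right)^{2} = \left(3 \left(\left(-12\right) \left(-1\right) + 7 \cdot 4\right) - 39\right)^{2} = \left(3 \left(12 + 28\right) - 39\right)^{2} = \left(3 \cdot 40 - 39\right)^{2} = \left(120 - 39\right)^{2} = 81^{2} = 6561$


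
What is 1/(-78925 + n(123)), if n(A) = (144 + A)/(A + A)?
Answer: -82/6471761 ≈ -1.2670e-5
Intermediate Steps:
n(A) = (144 + A)/(2*A) (n(A) = (144 + A)/((2*A)) = (144 + A)*(1/(2*A)) = (144 + A)/(2*A))
1/(-78925 + n(123)) = 1/(-78925 + (1/2)*(144 + 123)/123) = 1/(-78925 + (1/2)*(1/123)*267) = 1/(-78925 + 89/82) = 1/(-6471761/82) = -82/6471761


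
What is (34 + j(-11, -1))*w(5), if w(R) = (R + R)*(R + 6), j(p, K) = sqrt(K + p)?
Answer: 3740 + 220*I*sqrt(3) ≈ 3740.0 + 381.05*I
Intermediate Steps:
w(R) = 2*R*(6 + R) (w(R) = (2*R)*(6 + R) = 2*R*(6 + R))
(34 + j(-11, -1))*w(5) = (34 + sqrt(-1 - 11))*(2*5*(6 + 5)) = (34 + sqrt(-12))*(2*5*11) = (34 + 2*I*sqrt(3))*110 = 3740 + 220*I*sqrt(3)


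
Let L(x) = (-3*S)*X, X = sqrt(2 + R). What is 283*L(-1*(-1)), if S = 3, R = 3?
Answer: -2547*sqrt(5) ≈ -5695.3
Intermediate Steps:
X = sqrt(5) (X = sqrt(2 + 3) = sqrt(5) ≈ 2.2361)
L(x) = -9*sqrt(5) (L(x) = (-3*3)*sqrt(5) = -9*sqrt(5))
283*L(-1*(-1)) = 283*(-9*sqrt(5)) = -2547*sqrt(5)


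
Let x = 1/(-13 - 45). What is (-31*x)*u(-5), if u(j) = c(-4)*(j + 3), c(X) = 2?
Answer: -62/29 ≈ -2.1379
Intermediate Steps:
x = -1/58 (x = 1/(-58) = -1/58 ≈ -0.017241)
u(j) = 6 + 2*j (u(j) = 2*(j + 3) = 2*(3 + j) = 6 + 2*j)
(-31*x)*u(-5) = (-31*(-1/58))*(6 + 2*(-5)) = 31*(6 - 10)/58 = (31/58)*(-4) = -62/29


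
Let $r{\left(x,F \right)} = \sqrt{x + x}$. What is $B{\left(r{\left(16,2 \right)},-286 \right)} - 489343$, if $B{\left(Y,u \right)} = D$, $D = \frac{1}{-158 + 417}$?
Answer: $- \frac{126739836}{259} \approx -4.8934 \cdot 10^{5}$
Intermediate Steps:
$D = \frac{1}{259} \approx 0.003861$
$r{\left(x,F \right)} = \sqrt{2} \sqrt{x}$ ($r{\left(x,F \right)} = \sqrt{2 x} = \sqrt{2} \sqrt{x}$)
$B{\left(Y,u \right)} = \frac{1}{259}$
$B{\left(r{\left(16,2 \right)},-286 \right)} - 489343 = \frac{1}{259} - 489343 = - \frac{126739836}{259}$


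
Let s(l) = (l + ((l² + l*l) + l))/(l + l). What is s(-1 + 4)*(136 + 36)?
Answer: 688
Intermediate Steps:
s(l) = (2*l + 2*l²)/(2*l) (s(l) = (l + ((l² + l²) + l))/((2*l)) = (l + (2*l² + l))*(1/(2*l)) = (l + (l + 2*l²))*(1/(2*l)) = (2*l + 2*l²)*(1/(2*l)) = (2*l + 2*l²)/(2*l))
s(-1 + 4)*(136 + 36) = (1 + (-1 + 4))*(136 + 36) = (1 + 3)*172 = 4*172 = 688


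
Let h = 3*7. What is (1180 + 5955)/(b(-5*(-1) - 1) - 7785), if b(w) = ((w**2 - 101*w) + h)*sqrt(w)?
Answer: -7135/8519 ≈ -0.83754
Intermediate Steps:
h = 21
b(w) = sqrt(w)*(21 + w**2 - 101*w) (b(w) = ((w**2 - 101*w) + 21)*sqrt(w) = (21 + w**2 - 101*w)*sqrt(w) = sqrt(w)*(21 + w**2 - 101*w))
(1180 + 5955)/(b(-5*(-1) - 1) - 7785) = (1180 + 5955)/(sqrt(-5*(-1) - 1)*(21 + (-5*(-1) - 1)**2 - 101*(-5*(-1) - 1)) - 7785) = 7135/(sqrt(5 - 1)*(21 + (5 - 1)**2 - 101*(5 - 1)) - 7785) = 7135/(sqrt(4)*(21 + 4**2 - 101*4) - 7785) = 7135/(2*(21 + 16 - 404) - 7785) = 7135/(2*(-367) - 7785) = 7135/(-734 - 7785) = 7135/(-8519) = 7135*(-1/8519) = -7135/8519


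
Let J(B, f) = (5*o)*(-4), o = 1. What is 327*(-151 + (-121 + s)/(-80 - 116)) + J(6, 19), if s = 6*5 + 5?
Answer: -4826845/98 ≈ -49254.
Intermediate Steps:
J(B, f) = -20 (J(B, f) = (5*1)*(-4) = 5*(-4) = -20)
s = 35 (s = 30 + 5 = 35)
327*(-151 + (-121 + s)/(-80 - 116)) + J(6, 19) = 327*(-151 + (-121 + 35)/(-80 - 116)) - 20 = 327*(-151 - 86/(-196)) - 20 = 327*(-151 - 86*(-1/196)) - 20 = 327*(-151 + 43/98) - 20 = 327*(-14755/98) - 20 = -4824885/98 - 20 = -4826845/98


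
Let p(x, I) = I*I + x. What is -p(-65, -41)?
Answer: -1616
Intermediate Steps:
p(x, I) = x + I**2 (p(x, I) = I**2 + x = x + I**2)
-p(-65, -41) = -(-65 + (-41)**2) = -(-65 + 1681) = -1*1616 = -1616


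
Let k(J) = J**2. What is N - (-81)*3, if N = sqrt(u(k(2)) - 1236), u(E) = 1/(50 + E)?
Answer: 243 + I*sqrt(400458)/18 ≈ 243.0 + 35.157*I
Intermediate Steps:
N = I*sqrt(400458)/18 (N = sqrt(1/(50 + 2**2) - 1236) = sqrt(1/(50 + 4) - 1236) = sqrt(1/54 - 1236) = sqrt(-66743/54) = I*sqrt(400458)/18 ≈ 35.157*I)
N - (-81)*3 = I*sqrt(400458)/18 - (-81)*3 = I*sqrt(400458)/18 - 1*(-243) = I*sqrt(400458)/18 + 243 = 243 + I*sqrt(400458)/18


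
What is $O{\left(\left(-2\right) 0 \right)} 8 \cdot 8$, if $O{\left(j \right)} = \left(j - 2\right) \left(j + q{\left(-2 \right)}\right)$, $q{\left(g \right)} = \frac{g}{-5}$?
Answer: $- \frac{256}{5} \approx -51.2$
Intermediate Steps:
$q{\left(g \right)} = - \frac{g}{5}$ ($q{\left(g \right)} = g \left(- \frac{1}{5}\right) = - \frac{g}{5}$)
$O{\left(j \right)} = \left(-2 + j\right) \left(\frac{2}{5} + j\right)$ ($O{\left(j \right)} = \left(j - 2\right) \left(j - - \frac{2}{5}\right) = \left(-2 + j\right) \left(j + \frac{2}{5}\right) = \left(-2 + j\right) \left(\frac{2}{5} + j\right)$)
$O{\left(\left(-2\right) 0 \right)} 8 \cdot 8 = \left(- \frac{4}{5} + \left(\left(-2\right) 0\right)^{2} - \frac{8 \left(\left(-2\right) 0\right)}{5}\right) 8 \cdot 8 = \left(- \frac{4}{5} + 0^{2} - 0\right) 8 \cdot 8 = \left(- \frac{4}{5} + 0 + 0\right) 8 \cdot 8 = \left(- \frac{4}{5}\right) 8 \cdot 8 = \left(- \frac{32}{5}\right) 8 = - \frac{256}{5}$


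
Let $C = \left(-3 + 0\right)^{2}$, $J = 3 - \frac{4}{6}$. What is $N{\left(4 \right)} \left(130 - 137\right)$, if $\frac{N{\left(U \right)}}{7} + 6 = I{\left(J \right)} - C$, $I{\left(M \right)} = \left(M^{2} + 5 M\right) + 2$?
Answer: $- \frac{1813}{9} \approx -201.44$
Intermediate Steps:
$J = \frac{7}{3}$ ($J = 3 - \frac{2}{3} = \frac{7}{3} \approx 2.3333$)
$C = 9$ ($C = \left(-3\right)^{2} = 9$)
$I{\left(M \right)} = 2 + M^{2} + 5 M$
$N{\left(U \right)} = \frac{259}{9}$ ($N{\left(U \right)} = -42 + 7 \left(\left(2 + \left(\frac{7}{3}\right)^{2} + 5 \cdot \frac{7}{3}\right) - 9\right) = -42 + 7 \left(\left(2 + \frac{49}{9} + \frac{35}{3}\right) - 9\right) = -42 + 7 \left(\frac{172}{9} - 9\right) = -42 + 7 \cdot \frac{91}{9} = -42 + \frac{637}{9} = \frac{259}{9}$)
$N{\left(4 \right)} \left(130 - 137\right) = \frac{259 \left(130 - 137\right)}{9} = \frac{259}{9} \left(-7\right) = - \frac{1813}{9}$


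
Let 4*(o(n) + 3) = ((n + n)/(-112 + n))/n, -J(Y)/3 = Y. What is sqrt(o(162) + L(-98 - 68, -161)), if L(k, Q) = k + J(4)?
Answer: 3*I*sqrt(2011)/10 ≈ 13.453*I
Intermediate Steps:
J(Y) = -3*Y
L(k, Q) = -12 + k (L(k, Q) = k - 3*4 = k - 12 = -12 + k)
o(n) = -3 + 1/(2*(-112 + n)) (o(n) = -3 + (((n + n)/(-112 + n))/n)/4 = -3 + (((2*n)/(-112 + n))/n)/4 = -3 + ((2*n/(-112 + n))/n)/4 = -3 + (2/(-112 + n))/4 = -3 + 1/(2*(-112 + n)))
sqrt(o(162) + L(-98 - 68, -161)) = sqrt((673 - 6*162)/(2*(-112 + 162)) + (-12 + (-98 - 68))) = sqrt((1/2)*(673 - 972)/50 + (-12 - 166)) = sqrt((1/2)*(1/50)*(-299) - 178) = sqrt(-299/100 - 178) = sqrt(-18099/100) = 3*I*sqrt(2011)/10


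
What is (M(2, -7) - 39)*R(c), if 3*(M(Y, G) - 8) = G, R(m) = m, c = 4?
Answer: -400/3 ≈ -133.33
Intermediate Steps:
M(Y, G) = 8 + G/3
(M(2, -7) - 39)*R(c) = ((8 + (1/3)*(-7)) - 39)*4 = ((8 - 7/3) - 39)*4 = (17/3 - 39)*4 = -100/3*4 = -400/3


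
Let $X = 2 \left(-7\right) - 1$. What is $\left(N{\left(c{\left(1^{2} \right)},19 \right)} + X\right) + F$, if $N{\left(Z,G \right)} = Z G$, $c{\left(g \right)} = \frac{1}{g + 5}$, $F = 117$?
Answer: $\frac{631}{6} \approx 105.17$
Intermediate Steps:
$c{\left(g \right)} = \frac{1}{5 + g}$
$N{\left(Z,G \right)} = G Z$
$X = -15$ ($X = -14 - 1 = -15$)
$\left(N{\left(c{\left(1^{2} \right)},19 \right)} + X\right) + F = \left(\frac{19}{5 + 1^{2}} - 15\right) + 117 = \left(\frac{19}{5 + 1} - 15\right) + 117 = \left(\frac{19}{6} - 15\right) + 117 = - \frac{71}{6} + 117 = \frac{631}{6}$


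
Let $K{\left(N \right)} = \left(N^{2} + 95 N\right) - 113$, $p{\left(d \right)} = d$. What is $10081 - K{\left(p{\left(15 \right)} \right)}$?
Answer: $8544$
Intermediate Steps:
$K{\left(N \right)} = -113 + N^{2} + 95 N$ ($K{\left(N \right)} = \left(N^{2} + 95 N\right) - 113 = -113 + N^{2} + 95 N$)
$10081 - K{\left(p{\left(15 \right)} \right)} = 10081 - \left(-113 + 15^{2} + 95 \cdot 15\right) = 10081 - \left(-113 + 225 + 1425\right) = 10081 - 1537 = 8544$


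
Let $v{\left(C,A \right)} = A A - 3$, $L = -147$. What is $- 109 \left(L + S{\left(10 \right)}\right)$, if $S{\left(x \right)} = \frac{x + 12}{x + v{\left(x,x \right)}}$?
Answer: $\frac{1712063}{107} \approx 16001.0$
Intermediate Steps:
$v{\left(C,A \right)} = -3 + A^{2}$ ($v{\left(C,A \right)} = A^{2} - 3 = -3 + A^{2}$)
$S{\left(x \right)} = \frac{12 + x}{-3 + x + x^{2}}$ ($S{\left(x \right)} = \frac{x + 12}{x + \left(-3 + x^{2}\right)} = \frac{12 + x}{-3 + x + x^{2}}$)
$- 109 \left(L + S{\left(10 \right)}\right) = - 109 \left(-147 + \frac{12 + 10}{-3 + 10 + 10^{2}}\right) = - 109 \left(-147 + \frac{1}{-3 + 10 + 100} \cdot 22\right) = - 109 \left(-147 + \frac{1}{107} \cdot 22\right) = - 109 \left(-147 + \frac{22}{107}\right) = \left(-109\right) \left(- \frac{15707}{107}\right) = \frac{1712063}{107}$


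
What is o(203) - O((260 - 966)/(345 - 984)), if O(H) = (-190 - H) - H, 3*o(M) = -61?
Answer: 109829/639 ≈ 171.88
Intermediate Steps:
o(M) = -61/3 (o(M) = (⅓)*(-61) = -61/3)
O(H) = -190 - 2*H
o(203) - O((260 - 966)/(345 - 984)) = -61/3 - (-190 - 2*(260 - 966)/(345 - 984)) = -61/3 - (-190 - (-1412)/(-639)) = -61/3 - (-190 - (-1412)*(-1)/639) = -61/3 - (-190 - 2*706/639) = -61/3 - (-190 - 1412/639) = -61/3 - 1*(-122822/639) = -61/3 + 122822/639 = 109829/639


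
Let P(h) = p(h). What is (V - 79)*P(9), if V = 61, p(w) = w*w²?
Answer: -13122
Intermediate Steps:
p(w) = w³
P(h) = h³
(V - 79)*P(9) = (61 - 79)*9³ = -18*729 = -13122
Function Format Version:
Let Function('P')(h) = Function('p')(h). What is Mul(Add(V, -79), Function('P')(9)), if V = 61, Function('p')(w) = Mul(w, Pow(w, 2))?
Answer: -13122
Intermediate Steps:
Function('p')(w) = Pow(w, 3)
Function('P')(h) = Pow(h, 3)
Mul(Add(V, -79), Function('P')(9)) = Mul(Add(61, -79), Pow(9, 3)) = Mul(-18, 729) = -13122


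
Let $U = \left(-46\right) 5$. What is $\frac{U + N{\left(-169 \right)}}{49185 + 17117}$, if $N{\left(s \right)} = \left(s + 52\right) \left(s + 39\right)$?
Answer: $\frac{7490}{33151} \approx 0.22594$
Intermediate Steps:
$N{\left(s \right)} = \left(39 + s\right) \left(52 + s\right)$ ($N{\left(s \right)} = \left(52 + s\right) \left(39 + s\right) = \left(39 + s\right) \left(52 + s\right)$)
$U = -230$
$\frac{U + N{\left(-169 \right)}}{49185 + 17117} = \frac{-230 + \left(2028 + \left(-169\right)^{2} + 91 \left(-169\right)\right)}{49185 + 17117} = \frac{-230 + \left(2028 + 28561 - 15379\right)}{66302} = \left(-230 + 15210\right) \frac{1}{66302} = 14980 \cdot \frac{1}{66302} = \frac{7490}{33151}$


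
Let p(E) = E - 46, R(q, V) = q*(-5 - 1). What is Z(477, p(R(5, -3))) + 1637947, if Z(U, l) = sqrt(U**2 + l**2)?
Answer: 1637947 + sqrt(233305) ≈ 1.6384e+6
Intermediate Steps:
R(q, V) = -6*q (R(q, V) = q*(-6) = -6*q)
p(E) = -46 + E
Z(477, p(R(5, -3))) + 1637947 = sqrt(477**2 + (-46 - 6*5)**2) + 1637947 = sqrt(227529 + (-46 - 30)**2) + 1637947 = sqrt(227529 + (-76)**2) + 1637947 = sqrt(227529 + 5776) + 1637947 = sqrt(233305) + 1637947 = 1637947 + sqrt(233305)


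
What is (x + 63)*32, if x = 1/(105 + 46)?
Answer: 304448/151 ≈ 2016.2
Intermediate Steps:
x = 1/151 ≈ 0.0066225
(x + 63)*32 = (1/151 + 63)*32 = (9514/151)*32 = 304448/151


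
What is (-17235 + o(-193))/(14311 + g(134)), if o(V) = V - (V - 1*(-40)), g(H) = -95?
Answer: -17275/14216 ≈ -1.2152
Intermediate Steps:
o(V) = -40 (o(V) = V - (V + 40) = V - (40 + V) = V + (-40 - V) = -40)
(-17235 + o(-193))/(14311 + g(134)) = (-17235 - 40)/(14311 - 95) = -17275/14216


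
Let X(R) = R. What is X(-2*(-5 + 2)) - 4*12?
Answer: -42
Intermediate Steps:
X(-2*(-5 + 2)) - 4*12 = -2*(-5 + 2) - 4*12 = -2*(-3) - 48 = 6 - 48 = -42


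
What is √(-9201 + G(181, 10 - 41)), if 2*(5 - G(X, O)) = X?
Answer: I*√37146/2 ≈ 96.366*I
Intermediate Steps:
G(X, O) = 5 - X/2
√(-9201 + G(181, 10 - 41)) = √(-9201 + (5 - ½*181)) = √(-9201 + (5 - 181/2)) = √(-9201 - 171/2) = √(-18573/2) = I*√37146/2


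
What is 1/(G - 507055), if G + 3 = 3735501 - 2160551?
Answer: 1/1067892 ≈ 9.3642e-7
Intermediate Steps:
G = 1574947 (G = -3 + (3735501 - 2160551) = -3 + 1574950 = 1574947)
1/(G - 507055) = 1/(1574947 - 507055) = 1/1067892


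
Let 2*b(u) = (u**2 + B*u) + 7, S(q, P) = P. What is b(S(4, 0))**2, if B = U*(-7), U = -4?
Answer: 49/4 ≈ 12.250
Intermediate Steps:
B = 28 (B = -4*(-7) = 28)
b(u) = 7/2 + u**2/2 + 14*u (b(u) = ((u**2 + 28*u) + 7)/2 = (7 + u**2 + 28*u)/2 = 7/2 + u**2/2 + 14*u)
b(S(4, 0))**2 = (7/2 + (1/2)*0**2 + 14*0)**2 = (7/2 + (1/2)*0 + 0)**2 = (7/2 + 0 + 0)**2 = (7/2)**2 = 49/4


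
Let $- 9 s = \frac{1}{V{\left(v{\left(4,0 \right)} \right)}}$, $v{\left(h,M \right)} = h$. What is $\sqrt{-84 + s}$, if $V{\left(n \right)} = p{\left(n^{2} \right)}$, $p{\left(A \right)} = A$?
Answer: $\frac{i \sqrt{12097}}{12} \approx 9.1655 i$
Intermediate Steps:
$V{\left(n \right)} = n^{2}$
$s = - \frac{1}{144}$ ($s = - \frac{1}{9 \cdot 4^{2}} = - \frac{1}{9 \cdot 16} = \left(- \frac{1}{9}\right) \frac{1}{16} = - \frac{1}{144} \approx -0.0069444$)
$\sqrt{-84 + s} = \sqrt{-84 - \frac{1}{144}} = \sqrt{- \frac{12097}{144}} = \frac{i \sqrt{12097}}{12}$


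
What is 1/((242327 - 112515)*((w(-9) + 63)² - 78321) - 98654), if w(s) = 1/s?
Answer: -81/781949395714 ≈ -1.0359e-10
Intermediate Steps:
1/((242327 - 112515)*((w(-9) + 63)² - 78321) - 98654) = 1/((242327 - 112515)*((1/(-9) + 63)² - 78321) - 98654) = 1/(129812*((-⅑ + 63)² - 78321) - 98654) = 1/(129812*((566/9)² - 78321) - 98654) = 1/(129812*(320356/81 - 78321) - 98654) = 1/(129812*(-6023645/81) - 98654) = 1/(-781941404740/81 - 98654) = 1/(-781949395714/81) = -81/781949395714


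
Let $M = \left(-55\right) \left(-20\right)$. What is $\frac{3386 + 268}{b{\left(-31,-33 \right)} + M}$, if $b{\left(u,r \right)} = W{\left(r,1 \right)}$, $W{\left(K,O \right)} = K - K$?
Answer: $\frac{1827}{550} \approx 3.3218$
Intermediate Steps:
$W{\left(K,O \right)} = 0$
$b{\left(u,r \right)} = 0$
$M = 1100$
$\frac{3386 + 268}{b{\left(-31,-33 \right)} + M} = \frac{3386 + 268}{0 + 1100} = \frac{3654}{1100} = 3654 \cdot \frac{1}{1100} = \frac{1827}{550}$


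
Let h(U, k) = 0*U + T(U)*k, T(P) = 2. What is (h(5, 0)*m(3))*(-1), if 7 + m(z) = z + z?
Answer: 0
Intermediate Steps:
h(U, k) = 2*k (h(U, k) = 0*U + 2*k = 0 + 2*k = 2*k)
m(z) = -7 + 2*z (m(z) = -7 + (z + z) = -7 + 2*z)
(h(5, 0)*m(3))*(-1) = ((2*0)*(-7 + 2*3))*(-1) = (0*(-7 + 6))*(-1) = (0*(-1))*(-1) = 0*(-1) = 0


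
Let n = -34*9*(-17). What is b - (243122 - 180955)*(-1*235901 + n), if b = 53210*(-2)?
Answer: 14341758313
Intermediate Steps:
b = -106420
n = 5202 (n = -306*(-17) = 5202)
b - (243122 - 180955)*(-1*235901 + n) = -106420 - (243122 - 180955)*(-1*235901 + 5202) = -106420 - 62167*(-235901 + 5202) = -106420 - 62167*(-230699) = -106420 - 1*(-14341864733) = -106420 + 14341864733 = 14341758313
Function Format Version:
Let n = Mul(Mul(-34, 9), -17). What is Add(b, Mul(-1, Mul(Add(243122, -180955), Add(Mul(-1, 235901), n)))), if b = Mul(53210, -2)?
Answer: 14341758313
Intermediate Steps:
b = -106420
n = 5202 (n = Mul(-306, -17) = 5202)
Add(b, Mul(-1, Mul(Add(243122, -180955), Add(Mul(-1, 235901), n)))) = Add(-106420, Mul(-1, Mul(Add(243122, -180955), Add(Mul(-1, 235901), 5202)))) = Add(-106420, Mul(-1, Mul(62167, Add(-235901, 5202)))) = Add(-106420, Mul(-1, Mul(62167, -230699))) = Add(-106420, Mul(-1, -14341864733)) = Add(-106420, 14341864733) = 14341758313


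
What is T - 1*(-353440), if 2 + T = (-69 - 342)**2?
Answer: 522359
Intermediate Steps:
T = 168919 (T = -2 + (-69 - 342)**2 = -2 + (-411)**2 = -2 + 168921 = 168919)
T - 1*(-353440) = 168919 - 1*(-353440) = 168919 + 353440 = 522359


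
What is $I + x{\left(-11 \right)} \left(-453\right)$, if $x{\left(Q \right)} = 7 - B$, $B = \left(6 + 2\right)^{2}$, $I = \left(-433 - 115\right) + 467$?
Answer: $25740$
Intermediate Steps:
$I = -81$ ($I = -548 + 467 = -81$)
$B = 64$ ($B = 8^{2} = 64$)
$x{\left(Q \right)} = -57$ ($x{\left(Q \right)} = 7 - 64 = -57$)
$I + x{\left(-11 \right)} \left(-453\right) = -81 - -25821 = -81 + 25821 = 25740$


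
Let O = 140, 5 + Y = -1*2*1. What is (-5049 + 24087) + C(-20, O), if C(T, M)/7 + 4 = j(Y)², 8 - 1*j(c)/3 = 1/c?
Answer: 162311/7 ≈ 23187.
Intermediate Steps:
Y = -7 (Y = -5 - 1*2*1 = -5 - 2*1 = -5 - 2 = -7)
j(c) = 24 - 3/c
C(T, M) = 29045/7 (C(T, M) = -28 + 7*(24 - 3/(-7))² = -28 + 7*(24 - 3*(-⅐))² = -28 + 7*(24 + 3/7)² = -28 + 7*(171/7)² = -28 + 7*(29241/49) = -28 + 29241/7 = 29045/7)
(-5049 + 24087) + C(-20, O) = (-5049 + 24087) + 29045/7 = 19038 + 29045/7 = 162311/7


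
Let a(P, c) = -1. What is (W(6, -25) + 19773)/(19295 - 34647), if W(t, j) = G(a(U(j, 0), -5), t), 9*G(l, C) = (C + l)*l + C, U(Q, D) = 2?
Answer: -88979/69084 ≈ -1.2880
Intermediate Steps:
G(l, C) = C/9 + l*(C + l)/9 (G(l, C) = ((C + l)*l + C)/9 = (l*(C + l) + C)/9 = (C + l*(C + l))/9 = C/9 + l*(C + l)/9)
W(t, j) = ⅑ (W(t, j) = t/9 + (⅑)*(-1)² + (⅑)*t*(-1) = t/9 + (⅑)*1 - t/9 = t/9 + ⅑ - t/9 = ⅑)
(W(6, -25) + 19773)/(19295 - 34647) = (⅑ + 19773)/(19295 - 34647) = (177958/9)/(-15352) = (177958/9)*(-1/15352) = -88979/69084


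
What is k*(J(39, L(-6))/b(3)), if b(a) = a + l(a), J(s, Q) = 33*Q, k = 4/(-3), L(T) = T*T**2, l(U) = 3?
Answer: 1584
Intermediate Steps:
L(T) = T**3
k = -4/3 (k = 4*(-1/3) = -4/3 ≈ -1.3333)
b(a) = 3 + a (b(a) = a + 3 = 3 + a)
k*(J(39, L(-6))/b(3)) = -4*33*(-6)**3/(3*(3 + 3)) = -4*33*(-216)/(3*6) = -(-9504)/6 = -4/3*(-1188) = 1584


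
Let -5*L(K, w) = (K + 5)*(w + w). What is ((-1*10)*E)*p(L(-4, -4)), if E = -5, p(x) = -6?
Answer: -300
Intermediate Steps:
L(K, w) = -2*w*(5 + K)/5 (L(K, w) = -(K + 5)*(w + w)/5 = -(5 + K)*2*w/5 = -2*w*(5 + K)/5)
((-1*10)*E)*p(L(-4, -4)) = (-1*10*(-5))*(-6) = -10*(-5)*(-6) = 50*(-6) = -300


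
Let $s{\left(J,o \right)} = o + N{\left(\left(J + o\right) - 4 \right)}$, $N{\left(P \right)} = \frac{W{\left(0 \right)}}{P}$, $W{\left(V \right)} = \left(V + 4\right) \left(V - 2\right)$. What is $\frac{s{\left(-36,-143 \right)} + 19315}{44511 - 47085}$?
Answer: $- \frac{1754242}{235521} \approx -7.4483$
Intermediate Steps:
$W{\left(V \right)} = \left(-2 + V\right) \left(4 + V\right)$ ($W{\left(V \right)} = \left(4 + V\right) \left(-2 + V\right) = \left(-2 + V\right) \left(4 + V\right)$)
$N{\left(P \right)} = - \frac{8}{P}$ ($N{\left(P \right)} = \frac{-8 + 0^{2} + 2 \cdot 0}{P} = \frac{-8 + 0 + 0}{P} = - \frac{8}{P}$)
$s{\left(J,o \right)} = o - \frac{8}{-4 + J + o}$ ($s{\left(J,o \right)} = o - \frac{8}{\left(J + o\right) - 4} = o - \frac{8}{-4 + J + o}$)
$\frac{s{\left(-36,-143 \right)} + 19315}{44511 - 47085} = \frac{\left(-143 - \frac{8}{-4 - 36 - 143}\right) + 19315}{44511 - 47085} = \frac{\left(-143 - \frac{8}{-183}\right) + 19315}{-2574} = \left(\left(-143 - - \frac{8}{183}\right) + 19315\right) \left(- \frac{1}{2574}\right) = \left(\left(-143 + \frac{8}{183}\right) + 19315\right) \left(- \frac{1}{2574}\right) = \left(- \frac{26161}{183} + 19315\right) \left(- \frac{1}{2574}\right) = \frac{3508484}{183} \left(- \frac{1}{2574}\right) = - \frac{1754242}{235521}$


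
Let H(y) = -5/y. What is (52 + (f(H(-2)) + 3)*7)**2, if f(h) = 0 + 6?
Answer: 13225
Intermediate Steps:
f(h) = 6
(52 + (f(H(-2)) + 3)*7)**2 = (52 + (6 + 3)*7)**2 = (52 + 9*7)**2 = (52 + 63)**2 = 115**2 = 13225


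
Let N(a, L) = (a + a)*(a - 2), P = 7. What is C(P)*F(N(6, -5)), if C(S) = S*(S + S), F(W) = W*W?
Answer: 225792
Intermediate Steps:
N(a, L) = 2*a*(-2 + a) (N(a, L) = (2*a)*(-2 + a) = 2*a*(-2 + a))
F(W) = W²
C(S) = 2*S² (C(S) = S*(2*S) = 2*S²)
C(P)*F(N(6, -5)) = (2*7²)*(2*6*(-2 + 6))² = (2*49)*(2*6*4)² = 98*48² = 98*2304 = 225792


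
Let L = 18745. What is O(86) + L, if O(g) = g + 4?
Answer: 18835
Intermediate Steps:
O(g) = 4 + g
O(86) + L = (4 + 86) + 18745 = 90 + 18745 = 18835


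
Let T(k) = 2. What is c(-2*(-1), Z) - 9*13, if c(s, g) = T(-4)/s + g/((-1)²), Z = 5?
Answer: -111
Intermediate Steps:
c(s, g) = g + 2/s (c(s, g) = 2/s + g/((-1)²) = 2/s + g/1 = 2/s + g*1 = 2/s + g = g + 2/s)
c(-2*(-1), Z) - 9*13 = (5 + 2/((-2*(-1)))) - 9*13 = (5 + 2/2) - 117 = (5 + 2*(½)) - 117 = (5 + 1) - 117 = 6 - 117 = -111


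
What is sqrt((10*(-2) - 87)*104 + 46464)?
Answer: 2*sqrt(8834) ≈ 187.98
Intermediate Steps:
sqrt((10*(-2) - 87)*104 + 46464) = sqrt((-20 - 87)*104 + 46464) = sqrt(-107*104 + 46464) = sqrt(-11128 + 46464) = sqrt(35336) = 2*sqrt(8834)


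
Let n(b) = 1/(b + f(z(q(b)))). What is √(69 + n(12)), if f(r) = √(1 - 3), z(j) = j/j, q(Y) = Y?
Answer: √((829 + 69*I*√2)/(12 + I*√2)) ≈ 8.3116 - 0.00058*I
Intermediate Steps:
z(j) = 1
f(r) = I*√2 (f(r) = √(-2) = I*√2)
n(b) = 1/(b + I*√2)
√(69 + n(12)) = √(69 + 1/(12 + I*√2))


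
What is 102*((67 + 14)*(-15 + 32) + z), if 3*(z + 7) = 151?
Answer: 144874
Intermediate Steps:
z = 130/3 (z = -7 + (⅓)*151 = -7 + 151/3 = 130/3 ≈ 43.333)
102*((67 + 14)*(-15 + 32) + z) = 102*((67 + 14)*(-15 + 32) + 130/3) = 102*(81*17 + 130/3) = 102*(1377 + 130/3) = 102*(4261/3) = 144874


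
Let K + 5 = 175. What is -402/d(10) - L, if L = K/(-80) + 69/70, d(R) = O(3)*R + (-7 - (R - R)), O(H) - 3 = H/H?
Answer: -34011/3080 ≈ -11.043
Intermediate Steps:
K = 170 (K = -5 + 175 = 170)
O(H) = 4 (O(H) = 3 + H/H = 3 + 1 = 4)
d(R) = -7 + 4*R (d(R) = 4*R + (-7 - (R - R)) = 4*R + (-7 - 1*0) = 4*R + (-7 + 0) = 4*R - 7 = -7 + 4*R)
L = -319/280 (L = 170/(-80) + 69/70 = 170*(-1/80) + 69*(1/70) = -17/8 + 69/70 = -319/280 ≈ -1.1393)
-402/d(10) - L = -402/(-7 + 4*10) - 1*(-319/280) = -402/(-7 + 40) + 319/280 = -402/33 + 319/280 = -402*1/33 + 319/280 = -134/11 + 319/280 = -34011/3080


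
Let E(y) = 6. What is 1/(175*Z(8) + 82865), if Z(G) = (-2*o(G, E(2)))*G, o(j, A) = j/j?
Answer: 1/80065 ≈ 1.2490e-5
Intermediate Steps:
o(j, A) = 1
Z(G) = -2*G (Z(G) = (-2*1)*G = -2*G)
1/(175*Z(8) + 82865) = 1/(175*(-2*8) + 82865) = 1/(175*(-16) + 82865) = 1/(-2800 + 82865) = 1/80065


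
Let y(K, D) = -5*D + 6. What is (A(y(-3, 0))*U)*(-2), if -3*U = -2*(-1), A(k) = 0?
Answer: 0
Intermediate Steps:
y(K, D) = 6 - 5*D
U = -2/3 (U = -(-2)*(-1)/3 = -1/3*2 = -2/3 ≈ -0.66667)
(A(y(-3, 0))*U)*(-2) = (0*(-2/3))*(-2) = 0*(-2) = 0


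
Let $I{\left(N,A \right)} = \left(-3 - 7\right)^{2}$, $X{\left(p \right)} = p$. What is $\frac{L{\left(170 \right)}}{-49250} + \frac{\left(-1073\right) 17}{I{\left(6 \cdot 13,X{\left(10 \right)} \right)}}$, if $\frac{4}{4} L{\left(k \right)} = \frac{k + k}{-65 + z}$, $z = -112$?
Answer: $- \frac{636045293}{3486900} \approx -182.41$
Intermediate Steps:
$I{\left(N,A \right)} = 100$ ($I{\left(N,A \right)} = \left(-10\right)^{2} = 100$)
$L{\left(k \right)} = - \frac{2 k}{177}$ ($L{\left(k \right)} = \frac{k + k}{-65 - 112} = \frac{2 k}{-177} = 2 k \left(- \frac{1}{177}\right) = - \frac{2 k}{177}$)
$\frac{L{\left(170 \right)}}{-49250} + \frac{\left(-1073\right) 17}{I{\left(6 \cdot 13,X{\left(10 \right)} \right)}} = \frac{\left(- \frac{2}{177}\right) 170}{-49250} + \frac{\left(-1073\right) 17}{100} = \left(- \frac{340}{177}\right) \left(- \frac{1}{49250}\right) - \frac{18241}{100} = \frac{34}{871725} - \frac{18241}{100} = - \frac{636045293}{3486900}$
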